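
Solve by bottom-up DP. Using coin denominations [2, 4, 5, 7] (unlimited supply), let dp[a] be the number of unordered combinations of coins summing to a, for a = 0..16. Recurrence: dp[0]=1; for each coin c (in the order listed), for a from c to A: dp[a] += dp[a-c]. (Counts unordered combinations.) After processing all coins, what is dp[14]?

8

after  coin     0     1     2     3     4     5     6     7     8     9    10    11    12    13    14    15    16
          2     1     0     1     0     1     0     1     0     1     0     1     0     1     0     1     0     1
          4     1     0     1     0     2     0     2     0     3     0     3     0     4     0     4     0     5
          5     1     0     1     0     2     1     2     1     3     2     4     2     5     3     6     4     7
          7     1     0     1     0     2     1     2     2     3     3     4     4     6     5     8     7    10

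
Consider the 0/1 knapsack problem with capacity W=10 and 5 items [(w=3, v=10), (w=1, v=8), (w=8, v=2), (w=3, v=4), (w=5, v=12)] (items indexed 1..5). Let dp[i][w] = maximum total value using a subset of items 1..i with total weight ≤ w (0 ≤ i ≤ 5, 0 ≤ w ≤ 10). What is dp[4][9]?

i\w   0   1   2   3   4   5   6   7   8   9  10
  0   0   0   0   0   0   0   0   0   0   0   0
  1   0   0   0  10  10  10  10  10  10  10  10
  2   0   8   8  10  18  18  18  18  18  18  18
  3   0   8   8  10  18  18  18  18  18  18  18
  4   0   8   8  10  18  18  18  22  22  22  22
  5   0   8   8  10  18  18  20  22  22  30  30

22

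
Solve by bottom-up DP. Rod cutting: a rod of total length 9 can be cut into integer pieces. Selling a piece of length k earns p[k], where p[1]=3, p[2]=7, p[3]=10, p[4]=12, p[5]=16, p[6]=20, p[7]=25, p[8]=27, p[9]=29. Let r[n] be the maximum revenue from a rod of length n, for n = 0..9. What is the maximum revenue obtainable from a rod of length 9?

32

   n    0    1    2    3    4    5    6    7    8    9
r[n]    0    3    7   10   14   17   21   25   28   32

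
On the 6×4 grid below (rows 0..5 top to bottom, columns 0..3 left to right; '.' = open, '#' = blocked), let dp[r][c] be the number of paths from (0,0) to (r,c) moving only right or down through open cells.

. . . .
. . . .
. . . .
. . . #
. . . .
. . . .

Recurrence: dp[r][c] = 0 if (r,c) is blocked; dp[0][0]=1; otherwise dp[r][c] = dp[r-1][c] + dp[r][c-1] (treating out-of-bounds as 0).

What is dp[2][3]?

r\c   0   1   2   3
  0   1   1   1   1
  1   1   2   3   4
  2   1   3   6  10
  3   1   4  10   0
  4   1   5  15  15
  5   1   6  21  36

10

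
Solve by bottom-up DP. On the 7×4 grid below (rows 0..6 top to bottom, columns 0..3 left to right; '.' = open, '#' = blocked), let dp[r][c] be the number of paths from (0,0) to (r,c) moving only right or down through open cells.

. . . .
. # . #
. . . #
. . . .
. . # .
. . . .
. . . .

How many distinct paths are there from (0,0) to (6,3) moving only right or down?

17

r\c   0   1   2   3
  0   1   1   1   1
  1   1   0   1   0
  2   1   1   2   0
  3   1   2   4   4
  4   1   3   0   4
  5   1   4   4   8
  6   1   5   9  17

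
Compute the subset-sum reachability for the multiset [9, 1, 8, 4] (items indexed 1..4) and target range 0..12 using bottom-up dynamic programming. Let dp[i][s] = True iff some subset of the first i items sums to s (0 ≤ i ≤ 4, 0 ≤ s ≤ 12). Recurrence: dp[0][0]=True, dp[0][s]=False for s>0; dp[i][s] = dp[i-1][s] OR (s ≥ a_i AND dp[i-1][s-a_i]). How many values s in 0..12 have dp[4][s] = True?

i\s   0   1   2   3   4   5   6   7   8   9  10  11  12
  0   T   F   F   F   F   F   F   F   F   F   F   F   F
  1   T   F   F   F   F   F   F   F   F   T   F   F   F
  2   T   T   F   F   F   F   F   F   F   T   T   F   F
  3   T   T   F   F   F   F   F   F   T   T   T   F   F
  4   T   T   F   F   T   T   F   F   T   T   T   F   T

8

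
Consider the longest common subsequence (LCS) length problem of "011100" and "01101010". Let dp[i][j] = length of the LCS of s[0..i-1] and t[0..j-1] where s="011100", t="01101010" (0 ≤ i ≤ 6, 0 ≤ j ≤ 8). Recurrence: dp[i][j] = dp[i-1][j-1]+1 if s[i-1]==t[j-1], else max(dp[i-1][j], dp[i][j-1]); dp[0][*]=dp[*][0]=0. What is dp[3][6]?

   ''  0  1  1  0  1  0  1  0
''  0  0  0  0  0  0  0  0  0
 0  0  1  1  1  1  1  1  1  1
 1  0  1  2  2  2  2  2  2  2
 1  0  1  2  3  3  3  3  3  3
 1  0  1  2  3  3  4  4  4  4
 0  0  1  2  3  4  4  5  5  5
 0  0  1  2  3  4  4  5  5  6

3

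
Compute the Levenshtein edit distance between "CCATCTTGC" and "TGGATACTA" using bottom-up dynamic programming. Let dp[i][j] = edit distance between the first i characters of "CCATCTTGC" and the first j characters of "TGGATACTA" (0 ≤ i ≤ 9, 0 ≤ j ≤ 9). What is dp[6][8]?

4

   ''  T  G  G  A  T  A  C  T  A
''  0  1  2  3  4  5  6  7  8  9
 C  1  1  2  3  4  5  6  6  7  8
 C  2  2  2  3  4  5  6  6  7  8
 A  3  3  3  3  3  4  5  6  7  7
 T  4  3  4  4  4  3  4  5  6  7
 C  5  4  4  5  5  4  4  4  5  6
 T  6  5  5  5  6  5  5  5  4  5
 T  7  6  6  6  6  6  6  6  5  5
 G  8  7  6  6  7  7  7  7  6  6
 C  9  8  7  7  7  8  8  7  7  7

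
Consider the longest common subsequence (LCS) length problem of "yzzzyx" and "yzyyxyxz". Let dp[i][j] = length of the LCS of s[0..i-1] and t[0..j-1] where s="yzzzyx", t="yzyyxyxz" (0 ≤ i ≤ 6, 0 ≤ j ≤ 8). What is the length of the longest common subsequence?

4

   ''  y  z  y  y  x  y  x  z
''  0  0  0  0  0  0  0  0  0
 y  0  1  1  1  1  1  1  1  1
 z  0  1  2  2  2  2  2  2  2
 z  0  1  2  2  2  2  2  2  3
 z  0  1  2  2  2  2  2  2  3
 y  0  1  2  3  3  3  3  3  3
 x  0  1  2  3  3  4  4  4  4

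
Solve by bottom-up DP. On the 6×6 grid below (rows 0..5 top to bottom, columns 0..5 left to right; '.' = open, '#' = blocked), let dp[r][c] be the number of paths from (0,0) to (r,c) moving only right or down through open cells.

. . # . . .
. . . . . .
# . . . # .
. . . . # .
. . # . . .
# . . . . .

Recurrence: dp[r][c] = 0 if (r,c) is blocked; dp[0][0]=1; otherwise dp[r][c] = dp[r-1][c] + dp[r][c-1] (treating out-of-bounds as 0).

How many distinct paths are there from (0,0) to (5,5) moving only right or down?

r\c   0   1   2   3   4   5
  0   1   1   0   0   0   0
  1   1   2   2   2   2   2
  2   0   2   4   6   0   2
  3   0   2   6  12   0   2
  4   0   2   0  12  12  14
  5   0   2   2  14  26  40

40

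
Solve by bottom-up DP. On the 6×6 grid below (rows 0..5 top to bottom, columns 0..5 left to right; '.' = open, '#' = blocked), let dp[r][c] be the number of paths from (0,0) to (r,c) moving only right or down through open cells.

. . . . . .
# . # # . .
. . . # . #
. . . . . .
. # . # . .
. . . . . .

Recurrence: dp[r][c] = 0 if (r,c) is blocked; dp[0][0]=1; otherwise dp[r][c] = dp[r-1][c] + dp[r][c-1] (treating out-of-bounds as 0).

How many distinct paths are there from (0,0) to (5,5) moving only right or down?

r\c   0   1   2   3   4   5
  0   1   1   1   1   1   1
  1   0   1   0   0   1   2
  2   0   1   1   0   1   0
  3   0   1   2   2   3   3
  4   0   0   2   0   3   6
  5   0   0   2   2   5  11

11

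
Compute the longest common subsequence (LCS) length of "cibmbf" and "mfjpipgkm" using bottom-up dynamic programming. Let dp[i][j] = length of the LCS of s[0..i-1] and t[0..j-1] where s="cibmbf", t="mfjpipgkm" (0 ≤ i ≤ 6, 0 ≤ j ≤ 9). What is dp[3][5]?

1

   ''  m  f  j  p  i  p  g  k  m
''  0  0  0  0  0  0  0  0  0  0
 c  0  0  0  0  0  0  0  0  0  0
 i  0  0  0  0  0  1  1  1  1  1
 b  0  0  0  0  0  1  1  1  1  1
 m  0  1  1  1  1  1  1  1  1  2
 b  0  1  1  1  1  1  1  1  1  2
 f  0  1  2  2  2  2  2  2  2  2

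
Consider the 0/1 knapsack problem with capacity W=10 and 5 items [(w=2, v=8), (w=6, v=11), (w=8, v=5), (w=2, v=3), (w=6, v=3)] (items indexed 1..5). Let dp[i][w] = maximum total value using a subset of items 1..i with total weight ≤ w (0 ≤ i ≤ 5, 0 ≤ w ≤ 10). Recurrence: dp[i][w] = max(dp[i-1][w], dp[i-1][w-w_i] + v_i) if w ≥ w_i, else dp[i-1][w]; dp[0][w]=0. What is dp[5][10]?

22

i\w   0   1   2   3   4   5   6   7   8   9  10
  0   0   0   0   0   0   0   0   0   0   0   0
  1   0   0   8   8   8   8   8   8   8   8   8
  2   0   0   8   8   8   8  11  11  19  19  19
  3   0   0   8   8   8   8  11  11  19  19  19
  4   0   0   8   8  11  11  11  11  19  19  22
  5   0   0   8   8  11  11  11  11  19  19  22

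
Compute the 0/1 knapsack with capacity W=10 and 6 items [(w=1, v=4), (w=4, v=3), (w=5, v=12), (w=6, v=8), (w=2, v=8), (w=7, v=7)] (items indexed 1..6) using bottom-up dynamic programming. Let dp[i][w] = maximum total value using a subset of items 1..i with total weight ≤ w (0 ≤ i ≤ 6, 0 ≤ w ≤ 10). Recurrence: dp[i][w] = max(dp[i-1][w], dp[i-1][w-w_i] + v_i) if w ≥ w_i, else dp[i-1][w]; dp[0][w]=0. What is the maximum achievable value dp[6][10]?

24

i\w   0   1   2   3   4   5   6   7   8   9  10
  0   0   0   0   0   0   0   0   0   0   0   0
  1   0   4   4   4   4   4   4   4   4   4   4
  2   0   4   4   4   4   7   7   7   7   7   7
  3   0   4   4   4   4  12  16  16  16  16  19
  4   0   4   4   4   4  12  16  16  16  16  19
  5   0   4   8  12  12  12  16  20  24  24  24
  6   0   4   8  12  12  12  16  20  24  24  24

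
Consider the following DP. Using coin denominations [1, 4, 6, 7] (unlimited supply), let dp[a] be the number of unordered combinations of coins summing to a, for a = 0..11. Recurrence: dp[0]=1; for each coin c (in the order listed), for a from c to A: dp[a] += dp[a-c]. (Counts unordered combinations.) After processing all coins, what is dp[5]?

after  coin     0     1     2     3     4     5     6     7     8     9    10    11
          1     1     1     1     1     1     1     1     1     1     1     1     1
          4     1     1     1     1     2     2     2     2     3     3     3     3
          6     1     1     1     1     2     2     3     3     4     4     5     5
          7     1     1     1     1     2     2     3     4     5     5     6     7

2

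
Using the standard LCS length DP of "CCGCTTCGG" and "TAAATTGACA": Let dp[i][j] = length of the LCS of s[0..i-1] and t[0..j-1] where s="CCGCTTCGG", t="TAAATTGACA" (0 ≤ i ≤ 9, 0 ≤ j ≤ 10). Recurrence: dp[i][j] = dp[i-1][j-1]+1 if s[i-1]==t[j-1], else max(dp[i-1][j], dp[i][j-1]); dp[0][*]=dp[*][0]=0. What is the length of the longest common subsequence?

   ''  T  A  A  A  T  T  G  A  C  A
''  0  0  0  0  0  0  0  0  0  0  0
 C  0  0  0  0  0  0  0  0  0  1  1
 C  0  0  0  0  0  0  0  0  0  1  1
 G  0  0  0  0  0  0  0  1  1  1  1
 C  0  0  0  0  0  0  0  1  1  2  2
 T  0  1  1  1  1  1  1  1  1  2  2
 T  0  1  1  1  1  2  2  2  2  2  2
 C  0  1  1  1  1  2  2  2  2  3  3
 G  0  1  1  1  1  2  2  3  3  3  3
 G  0  1  1  1  1  2  2  3  3  3  3

3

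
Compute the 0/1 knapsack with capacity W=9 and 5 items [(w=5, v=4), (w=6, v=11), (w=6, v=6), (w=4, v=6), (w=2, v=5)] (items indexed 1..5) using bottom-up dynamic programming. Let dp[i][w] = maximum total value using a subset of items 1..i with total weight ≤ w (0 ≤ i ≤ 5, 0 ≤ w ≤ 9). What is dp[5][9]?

16

i\w   0   1   2   3   4   5   6   7   8   9
  0   0   0   0   0   0   0   0   0   0   0
  1   0   0   0   0   0   4   4   4   4   4
  2   0   0   0   0   0   4  11  11  11  11
  3   0   0   0   0   0   4  11  11  11  11
  4   0   0   0   0   6   6  11  11  11  11
  5   0   0   5   5   6   6  11  11  16  16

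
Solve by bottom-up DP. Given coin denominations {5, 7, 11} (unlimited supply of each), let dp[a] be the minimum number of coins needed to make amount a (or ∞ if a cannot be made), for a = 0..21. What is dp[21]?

3

 a  0  1  2  3  4  5  6  7  8  9 10 11 12 13 14 15 16 17 18 19 20 21
dp  0  -  -  -  -  1  -  1  -  -  2  1  2  -  2  3  2  3  2  3  4  3
(- denotes ∞ / unreachable)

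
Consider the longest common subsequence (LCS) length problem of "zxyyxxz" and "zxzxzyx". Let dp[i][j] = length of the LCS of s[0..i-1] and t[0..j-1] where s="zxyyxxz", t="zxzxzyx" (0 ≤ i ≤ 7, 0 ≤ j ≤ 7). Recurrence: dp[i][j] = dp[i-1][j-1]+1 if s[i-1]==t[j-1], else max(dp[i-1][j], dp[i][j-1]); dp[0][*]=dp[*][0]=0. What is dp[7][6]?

4

   ''  z  x  z  x  z  y  x
''  0  0  0  0  0  0  0  0
 z  0  1  1  1  1  1  1  1
 x  0  1  2  2  2  2  2  2
 y  0  1  2  2  2  2  3  3
 y  0  1  2  2  2  2  3  3
 x  0  1  2  2  3  3  3  4
 x  0  1  2  2  3  3  3  4
 z  0  1  2  3  3  4  4  4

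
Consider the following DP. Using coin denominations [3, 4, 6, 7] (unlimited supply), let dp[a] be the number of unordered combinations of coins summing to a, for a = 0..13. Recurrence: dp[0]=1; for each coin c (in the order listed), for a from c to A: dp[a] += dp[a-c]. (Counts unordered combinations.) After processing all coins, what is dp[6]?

after  coin     0     1     2     3     4     5     6     7     8     9    10    11    12    13
          3     1     0     0     1     0     0     1     0     0     1     0     0     1     0
          4     1     0     0     1     1     0     1     1     1     1     1     1     2     1
          6     1     0     0     1     1     0     2     1     1     2     2     1     4     2
          7     1     0     0     1     1     0     2     2     1     2     3     2     4     4

2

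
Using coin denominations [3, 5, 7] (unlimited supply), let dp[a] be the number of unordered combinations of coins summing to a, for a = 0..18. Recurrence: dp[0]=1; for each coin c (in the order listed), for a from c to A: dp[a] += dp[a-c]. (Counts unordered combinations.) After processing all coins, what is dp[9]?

after  coin     0     1     2     3     4     5     6     7     8     9    10    11    12    13    14    15    16    17    18
          3     1     0     0     1     0     0     1     0     0     1     0     0     1     0     0     1     0     0     1
          5     1     0     0     1     0     1     1     0     1     1     1     1     1     1     1     2     1     1     2
          7     1     0     0     1     0     1     1     1     1     1     2     1     2     2     2     3     2     3     3

1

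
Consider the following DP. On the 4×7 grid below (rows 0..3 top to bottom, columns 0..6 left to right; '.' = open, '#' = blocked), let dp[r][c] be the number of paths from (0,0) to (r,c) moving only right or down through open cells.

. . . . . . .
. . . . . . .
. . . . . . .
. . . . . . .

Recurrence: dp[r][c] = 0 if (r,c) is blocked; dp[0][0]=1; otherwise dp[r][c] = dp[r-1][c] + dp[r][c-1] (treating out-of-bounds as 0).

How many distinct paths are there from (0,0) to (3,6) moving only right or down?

84

r\c   0   1   2   3   4   5   6
  0   1   1   1   1   1   1   1
  1   1   2   3   4   5   6   7
  2   1   3   6  10  15  21  28
  3   1   4  10  20  35  56  84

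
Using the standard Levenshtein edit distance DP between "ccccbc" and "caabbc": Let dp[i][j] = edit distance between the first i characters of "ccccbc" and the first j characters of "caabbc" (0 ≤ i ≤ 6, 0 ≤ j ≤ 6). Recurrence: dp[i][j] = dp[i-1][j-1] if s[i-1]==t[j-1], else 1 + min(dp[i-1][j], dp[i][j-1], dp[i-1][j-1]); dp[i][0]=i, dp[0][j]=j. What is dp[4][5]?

4

   ''  c  a  a  b  b  c
''  0  1  2  3  4  5  6
 c  1  0  1  2  3  4  5
 c  2  1  1  2  3  4  4
 c  3  2  2  2  3  4  4
 c  4  3  3  3  3  4  4
 b  5  4  4  4  3  3  4
 c  6  5  5  5  4  4  3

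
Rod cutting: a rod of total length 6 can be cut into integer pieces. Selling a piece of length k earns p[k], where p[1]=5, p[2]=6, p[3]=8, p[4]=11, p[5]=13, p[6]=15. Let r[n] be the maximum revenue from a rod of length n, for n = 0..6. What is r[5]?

25

   n    0    1    2    3    4    5    6
r[n]    0    5   10   15   20   25   30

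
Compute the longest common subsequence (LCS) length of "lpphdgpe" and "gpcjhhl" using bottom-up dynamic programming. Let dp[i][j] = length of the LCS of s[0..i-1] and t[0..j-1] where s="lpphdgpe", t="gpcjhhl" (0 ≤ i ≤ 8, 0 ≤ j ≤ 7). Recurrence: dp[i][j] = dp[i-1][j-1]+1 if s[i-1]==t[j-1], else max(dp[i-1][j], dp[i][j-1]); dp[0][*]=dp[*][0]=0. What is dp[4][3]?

   ''  g  p  c  j  h  h  l
''  0  0  0  0  0  0  0  0
 l  0  0  0  0  0  0  0  1
 p  0  0  1  1  1  1  1  1
 p  0  0  1  1  1  1  1  1
 h  0  0  1  1  1  2  2  2
 d  0  0  1  1  1  2  2  2
 g  0  1  1  1  1  2  2  2
 p  0  1  2  2  2  2  2  2
 e  0  1  2  2  2  2  2  2

1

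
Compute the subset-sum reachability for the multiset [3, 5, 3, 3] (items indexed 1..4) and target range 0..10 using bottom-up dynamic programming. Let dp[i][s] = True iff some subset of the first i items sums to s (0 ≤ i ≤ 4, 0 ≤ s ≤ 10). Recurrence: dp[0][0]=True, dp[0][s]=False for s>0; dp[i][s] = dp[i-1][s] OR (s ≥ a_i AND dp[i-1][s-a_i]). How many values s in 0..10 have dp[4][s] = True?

6

i\s   0   1   2   3   4   5   6   7   8   9  10
  0   T   F   F   F   F   F   F   F   F   F   F
  1   T   F   F   T   F   F   F   F   F   F   F
  2   T   F   F   T   F   T   F   F   T   F   F
  3   T   F   F   T   F   T   T   F   T   F   F
  4   T   F   F   T   F   T   T   F   T   T   F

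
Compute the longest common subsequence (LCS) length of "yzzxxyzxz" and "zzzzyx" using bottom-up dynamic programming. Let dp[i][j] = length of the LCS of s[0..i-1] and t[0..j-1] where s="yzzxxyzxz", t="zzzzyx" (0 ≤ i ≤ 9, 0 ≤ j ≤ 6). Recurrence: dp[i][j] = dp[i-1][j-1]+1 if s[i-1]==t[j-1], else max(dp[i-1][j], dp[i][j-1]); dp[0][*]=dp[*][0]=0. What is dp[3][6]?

2

   ''  z  z  z  z  y  x
''  0  0  0  0  0  0  0
 y  0  0  0  0  0  1  1
 z  0  1  1  1  1  1  1
 z  0  1  2  2  2  2  2
 x  0  1  2  2  2  2  3
 x  0  1  2  2  2  2  3
 y  0  1  2  2  2  3  3
 z  0  1  2  3  3  3  3
 x  0  1  2  3  3  3  4
 z  0  1  2  3  4  4  4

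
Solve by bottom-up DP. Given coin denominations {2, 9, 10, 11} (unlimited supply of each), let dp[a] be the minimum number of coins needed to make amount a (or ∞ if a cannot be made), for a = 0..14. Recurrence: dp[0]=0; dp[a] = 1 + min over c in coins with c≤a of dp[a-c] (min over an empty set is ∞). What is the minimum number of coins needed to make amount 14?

3

 a  0  1  2  3  4  5  6  7  8  9 10 11 12 13 14
dp  0  -  1  -  2  -  3  -  4  1  1  1  2  2  3
(- denotes ∞ / unreachable)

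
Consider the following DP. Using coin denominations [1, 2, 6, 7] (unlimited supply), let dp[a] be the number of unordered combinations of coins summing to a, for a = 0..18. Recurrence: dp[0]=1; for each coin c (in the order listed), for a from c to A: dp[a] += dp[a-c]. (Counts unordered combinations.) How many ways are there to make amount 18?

34

after  coin     0     1     2     3     4     5     6     7     8     9    10    11    12    13    14    15    16    17    18
          1     1     1     1     1     1     1     1     1     1     1     1     1     1     1     1     1     1     1     1
          2     1     1     2     2     3     3     4     4     5     5     6     6     7     7     8     8     9     9    10
          6     1     1     2     2     3     3     5     5     7     7     9     9    12    12    15    15    18    18    22
          7     1     1     2     2     3     3     5     6     8     9    11    12    15    17    21    23    27    29    34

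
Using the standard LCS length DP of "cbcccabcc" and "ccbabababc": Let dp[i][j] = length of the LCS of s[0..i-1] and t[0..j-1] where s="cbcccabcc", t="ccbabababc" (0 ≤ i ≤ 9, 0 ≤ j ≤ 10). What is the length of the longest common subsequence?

   ''  c  c  b  a  b  a  b  a  b  c
''  0  0  0  0  0  0  0  0  0  0  0
 c  0  1  1  1  1  1  1  1  1  1  1
 b  0  1  1  2  2  2  2  2  2  2  2
 c  0  1  2  2  2  2  2  2  2  2  3
 c  0  1  2  2  2  2  2  2  2  2  3
 c  0  1  2  2  2  2  2  2  2  2  3
 a  0  1  2  2  3  3  3  3  3  3  3
 b  0  1  2  3  3  4  4  4  4  4  4
 c  0  1  2  3  3  4  4  4  4  4  5
 c  0  1  2  3  3  4  4  4  4  4  5

5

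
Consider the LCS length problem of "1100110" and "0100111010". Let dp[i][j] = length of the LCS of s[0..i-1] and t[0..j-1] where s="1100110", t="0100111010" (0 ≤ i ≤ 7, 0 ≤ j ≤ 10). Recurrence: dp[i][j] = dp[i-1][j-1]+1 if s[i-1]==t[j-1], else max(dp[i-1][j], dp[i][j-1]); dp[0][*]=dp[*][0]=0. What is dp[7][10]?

6

   ''  0  1  0  0  1  1  1  0  1  0
''  0  0  0  0  0  0  0  0  0  0  0
 1  0  0  1  1  1  1  1  1  1  1  1
 1  0  0  1  1  1  2  2  2  2  2  2
 0  0  1  1  2  2  2  2  2  3  3  3
 0  0  1  1  2  3  3  3  3  3  3  4
 1  0  1  2  2  3  4  4  4  4  4  4
 1  0  1  2  2  3  4  5  5  5  5  5
 0  0  1  2  3  3  4  5  5  6  6  6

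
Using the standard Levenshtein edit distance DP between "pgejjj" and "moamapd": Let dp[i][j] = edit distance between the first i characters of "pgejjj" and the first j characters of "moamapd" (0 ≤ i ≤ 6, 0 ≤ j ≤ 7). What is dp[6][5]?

   ''  m  o  a  m  a  p  d
''  0  1  2  3  4  5  6  7
 p  1  1  2  3  4  5  5  6
 g  2  2  2  3  4  5  6  6
 e  3  3  3  3  4  5  6  7
 j  4  4  4  4  4  5  6  7
 j  5  5  5  5  5  5  6  7
 j  6  6  6  6  6  6  6  7

6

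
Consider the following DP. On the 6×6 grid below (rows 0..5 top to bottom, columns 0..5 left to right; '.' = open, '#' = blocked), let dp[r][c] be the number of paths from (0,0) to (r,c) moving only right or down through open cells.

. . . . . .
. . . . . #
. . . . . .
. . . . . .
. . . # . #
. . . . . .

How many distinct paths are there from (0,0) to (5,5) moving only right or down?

r\c   0   1   2   3   4   5
  0   1   1   1   1   1   1
  1   1   2   3   4   5   0
  2   1   3   6  10  15  15
  3   1   4  10  20  35  50
  4   1   5  15   0  35   0
  5   1   6  21  21  56  56

56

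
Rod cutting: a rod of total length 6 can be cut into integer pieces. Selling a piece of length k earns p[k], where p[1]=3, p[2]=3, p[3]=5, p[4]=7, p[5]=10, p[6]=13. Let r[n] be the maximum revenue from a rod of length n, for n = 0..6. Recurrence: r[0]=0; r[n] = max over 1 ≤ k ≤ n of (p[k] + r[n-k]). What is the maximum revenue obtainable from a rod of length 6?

18

   n    0    1    2    3    4    5    6
r[n]    0    3    6    9   12   15   18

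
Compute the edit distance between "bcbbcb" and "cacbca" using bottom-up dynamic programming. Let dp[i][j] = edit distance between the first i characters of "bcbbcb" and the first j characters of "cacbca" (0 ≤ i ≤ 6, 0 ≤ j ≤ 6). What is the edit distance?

4

   ''  c  a  c  b  c  a
''  0  1  2  3  4  5  6
 b  1  1  2  3  3  4  5
 c  2  1  2  2  3  3  4
 b  3  2  2  3  2  3  4
 b  4  3  3  3  3  3  4
 c  5  4  4  3  4  3  4
 b  6  5  5  4  3  4  4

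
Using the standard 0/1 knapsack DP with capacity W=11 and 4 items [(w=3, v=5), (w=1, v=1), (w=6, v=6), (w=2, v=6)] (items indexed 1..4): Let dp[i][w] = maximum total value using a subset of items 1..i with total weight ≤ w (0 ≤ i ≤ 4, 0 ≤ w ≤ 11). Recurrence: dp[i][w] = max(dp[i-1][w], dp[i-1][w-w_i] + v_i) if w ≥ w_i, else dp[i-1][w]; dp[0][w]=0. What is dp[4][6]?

i\w   0   1   2   3   4   5   6   7   8   9  10  11
  0   0   0   0   0   0   0   0   0   0   0   0   0
  1   0   0   0   5   5   5   5   5   5   5   5   5
  2   0   1   1   5   6   6   6   6   6   6   6   6
  3   0   1   1   5   6   6   6   7   7  11  12  12
  4   0   1   6   7   7  11  12  12  12  13  13  17

12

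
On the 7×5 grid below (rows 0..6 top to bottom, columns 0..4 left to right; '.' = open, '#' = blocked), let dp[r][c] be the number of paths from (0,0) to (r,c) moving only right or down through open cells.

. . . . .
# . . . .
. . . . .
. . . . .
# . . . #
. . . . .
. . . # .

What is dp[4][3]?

15

r\c   0   1   2   3   4
  0   1   1   1   1   1
  1   0   1   2   3   4
  2   0   1   3   6  10
  3   0   1   4  10  20
  4   0   1   5  15   0
  5   0   1   6  21  21
  6   0   1   7   0  21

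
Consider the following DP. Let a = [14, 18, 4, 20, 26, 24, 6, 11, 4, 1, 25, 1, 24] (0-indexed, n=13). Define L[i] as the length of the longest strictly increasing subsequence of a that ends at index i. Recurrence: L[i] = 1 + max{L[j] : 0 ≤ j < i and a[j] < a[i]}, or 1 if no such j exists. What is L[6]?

2

   i    0    1    2    3    4    5    6    7    8    9   10   11   12
a[i]   14   18    4   20   26   24    6   11    4    1   25    1   24
L[i]    1    2    1    3    4    4    2    3    1    1    5    1    4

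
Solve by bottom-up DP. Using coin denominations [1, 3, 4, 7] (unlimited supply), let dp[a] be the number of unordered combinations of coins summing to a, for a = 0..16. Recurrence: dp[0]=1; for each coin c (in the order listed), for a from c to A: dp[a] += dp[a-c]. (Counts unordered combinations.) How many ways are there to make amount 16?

25

after  coin     0     1     2     3     4     5     6     7     8     9    10    11    12    13    14    15    16
          1     1     1     1     1     1     1     1     1     1     1     1     1     1     1     1     1     1
          3     1     1     1     2     2     2     3     3     3     4     4     4     5     5     5     6     6
          4     1     1     1     2     3     3     4     5     6     7     8     9    11    12    13    15    17
          7     1     1     1     2     3     3     4     6     7     8    10    12    14    16    19    22    25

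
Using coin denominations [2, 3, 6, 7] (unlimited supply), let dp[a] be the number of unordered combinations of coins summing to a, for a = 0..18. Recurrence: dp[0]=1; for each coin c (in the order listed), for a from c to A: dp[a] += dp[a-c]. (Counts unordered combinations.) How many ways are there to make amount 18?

14

after  coin     0     1     2     3     4     5     6     7     8     9    10    11    12    13    14    15    16    17    18
          2     1     0     1     0     1     0     1     0     1     0     1     0     1     0     1     0     1     0     1
          3     1     0     1     1     1     1     2     1     2     2     2     2     3     2     3     3     3     3     4
          6     1     0     1     1     1     1     3     1     3     3     3     3     6     3     6     6     6     6    10
          7     1     0     1     1     1     1     3     2     3     4     4     4     7     6     8     9    10    10    14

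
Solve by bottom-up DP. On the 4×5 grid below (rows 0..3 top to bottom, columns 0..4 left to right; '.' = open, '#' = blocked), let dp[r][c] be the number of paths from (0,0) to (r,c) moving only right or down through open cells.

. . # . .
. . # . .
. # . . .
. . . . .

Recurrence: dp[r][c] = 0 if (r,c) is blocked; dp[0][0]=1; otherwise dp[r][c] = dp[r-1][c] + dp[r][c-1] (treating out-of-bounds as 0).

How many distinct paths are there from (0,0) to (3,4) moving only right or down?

r\c   0   1   2   3   4
  0   1   1   0   0   0
  1   1   2   0   0   0
  2   1   0   0   0   0
  3   1   1   1   1   1

1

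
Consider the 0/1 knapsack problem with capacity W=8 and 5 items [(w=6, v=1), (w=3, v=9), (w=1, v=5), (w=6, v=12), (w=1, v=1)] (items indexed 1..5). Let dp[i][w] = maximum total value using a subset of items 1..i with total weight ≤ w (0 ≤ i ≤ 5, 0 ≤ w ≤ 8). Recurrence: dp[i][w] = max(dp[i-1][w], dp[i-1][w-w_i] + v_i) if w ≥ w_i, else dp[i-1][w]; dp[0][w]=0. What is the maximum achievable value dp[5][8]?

i\w   0   1   2   3   4   5   6   7   8
  0   0   0   0   0   0   0   0   0   0
  1   0   0   0   0   0   0   1   1   1
  2   0   0   0   9   9   9   9   9   9
  3   0   5   5   9  14  14  14  14  14
  4   0   5   5   9  14  14  14  17  17
  5   0   5   6   9  14  15  15  17  18

18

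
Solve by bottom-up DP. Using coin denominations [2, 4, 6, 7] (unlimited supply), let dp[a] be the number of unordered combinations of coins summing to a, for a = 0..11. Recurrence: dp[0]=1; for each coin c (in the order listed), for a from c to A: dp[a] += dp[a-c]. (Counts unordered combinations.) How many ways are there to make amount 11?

2

after  coin     0     1     2     3     4     5     6     7     8     9    10    11
          2     1     0     1     0     1     0     1     0     1     0     1     0
          4     1     0     1     0     2     0     2     0     3     0     3     0
          6     1     0     1     0     2     0     3     0     4     0     5     0
          7     1     0     1     0     2     0     3     1     4     1     5     2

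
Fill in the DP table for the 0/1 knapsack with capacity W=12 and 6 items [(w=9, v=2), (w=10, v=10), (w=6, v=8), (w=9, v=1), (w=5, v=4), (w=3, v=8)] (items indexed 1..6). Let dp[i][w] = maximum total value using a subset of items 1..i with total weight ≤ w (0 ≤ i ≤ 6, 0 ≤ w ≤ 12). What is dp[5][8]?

i\w   0   1   2   3   4   5   6   7   8   9  10  11  12
  0   0   0   0   0   0   0   0   0   0   0   0   0   0
  1   0   0   0   0   0   0   0   0   0   2   2   2   2
  2   0   0   0   0   0   0   0   0   0   2  10  10  10
  3   0   0   0   0   0   0   8   8   8   8  10  10  10
  4   0   0   0   0   0   0   8   8   8   8  10  10  10
  5   0   0   0   0   0   4   8   8   8   8  10  12  12
  6   0   0   0   8   8   8   8   8  12  16  16  16  16

8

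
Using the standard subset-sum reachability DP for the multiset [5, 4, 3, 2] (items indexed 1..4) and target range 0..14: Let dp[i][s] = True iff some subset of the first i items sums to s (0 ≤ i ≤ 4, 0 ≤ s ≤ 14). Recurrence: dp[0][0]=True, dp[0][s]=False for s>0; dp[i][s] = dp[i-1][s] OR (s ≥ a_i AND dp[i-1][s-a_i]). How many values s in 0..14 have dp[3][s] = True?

8

i\s   0   1   2   3   4   5   6   7   8   9  10  11  12  13  14
  0   T   F   F   F   F   F   F   F   F   F   F   F   F   F   F
  1   T   F   F   F   F   T   F   F   F   F   F   F   F   F   F
  2   T   F   F   F   T   T   F   F   F   T   F   F   F   F   F
  3   T   F   F   T   T   T   F   T   T   T   F   F   T   F   F
  4   T   F   T   T   T   T   T   T   T   T   T   T   T   F   T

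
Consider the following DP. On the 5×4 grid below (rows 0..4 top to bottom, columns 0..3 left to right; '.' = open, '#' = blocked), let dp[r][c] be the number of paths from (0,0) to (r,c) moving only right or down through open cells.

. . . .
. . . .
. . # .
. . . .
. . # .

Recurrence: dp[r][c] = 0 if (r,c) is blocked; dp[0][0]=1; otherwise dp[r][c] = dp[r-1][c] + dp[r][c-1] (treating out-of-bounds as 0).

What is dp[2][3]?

4

r\c   0   1   2   3
  0   1   1   1   1
  1   1   2   3   4
  2   1   3   0   4
  3   1   4   4   8
  4   1   5   0   8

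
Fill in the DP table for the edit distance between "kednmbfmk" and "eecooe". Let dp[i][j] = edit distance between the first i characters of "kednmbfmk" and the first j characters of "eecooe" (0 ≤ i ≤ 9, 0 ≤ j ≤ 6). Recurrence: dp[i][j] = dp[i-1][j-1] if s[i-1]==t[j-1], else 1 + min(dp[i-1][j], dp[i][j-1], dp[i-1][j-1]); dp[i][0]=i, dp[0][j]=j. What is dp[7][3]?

6

   ''  e  e  c  o  o  e
''  0  1  2  3  4  5  6
 k  1  1  2  3  4  5  6
 e  2  1  1  2  3  4  5
 d  3  2  2  2  3  4  5
 n  4  3  3  3  3  4  5
 m  5  4  4  4  4  4  5
 b  6  5  5  5  5  5  5
 f  7  6  6  6  6  6  6
 m  8  7  7  7  7  7  7
 k  9  8  8  8  8  8  8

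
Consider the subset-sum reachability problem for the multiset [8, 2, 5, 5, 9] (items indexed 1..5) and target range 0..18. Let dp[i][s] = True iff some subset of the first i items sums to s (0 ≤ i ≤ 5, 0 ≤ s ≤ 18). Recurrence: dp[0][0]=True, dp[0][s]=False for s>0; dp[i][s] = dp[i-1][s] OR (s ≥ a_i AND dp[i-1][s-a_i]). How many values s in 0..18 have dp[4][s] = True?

i\s   0   1   2   3   4   5   6   7   8   9  10  11  12  13  14  15  16  17  18
  0   T   F   F   F   F   F   F   F   F   F   F   F   F   F   F   F   F   F   F
  1   T   F   F   F   F   F   F   F   T   F   F   F   F   F   F   F   F   F   F
  2   T   F   T   F   F   F   F   F   T   F   T   F   F   F   F   F   F   F   F
  3   T   F   T   F   F   T   F   T   T   F   T   F   F   T   F   T   F   F   F
  4   T   F   T   F   F   T   F   T   T   F   T   F   T   T   F   T   F   F   T
  5   T   F   T   F   F   T   F   T   T   T   T   T   T   T   T   T   T   T   T

10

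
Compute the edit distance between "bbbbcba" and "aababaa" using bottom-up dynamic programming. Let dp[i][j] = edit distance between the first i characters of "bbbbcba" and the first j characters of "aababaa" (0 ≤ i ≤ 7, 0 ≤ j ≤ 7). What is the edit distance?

5

   ''  a  a  b  a  b  a  a
''  0  1  2  3  4  5  6  7
 b  1  1  2  2  3  4  5  6
 b  2  2  2  2  3  3  4  5
 b  3  3  3  2  3  3  4  5
 b  4  4  4  3  3  3  4  5
 c  5  5  5  4  4  4  4  5
 b  6  6  6  5  5  4  5  5
 a  7  6  6  6  5  5  4  5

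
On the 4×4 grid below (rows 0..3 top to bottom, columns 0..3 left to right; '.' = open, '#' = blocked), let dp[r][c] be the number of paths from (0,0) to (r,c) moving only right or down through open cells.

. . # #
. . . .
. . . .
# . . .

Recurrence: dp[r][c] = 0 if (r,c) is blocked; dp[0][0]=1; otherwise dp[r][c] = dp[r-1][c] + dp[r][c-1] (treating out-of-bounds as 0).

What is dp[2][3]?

r\c   0   1   2   3
  0   1   1   0   0
  1   1   2   2   2
  2   1   3   5   7
  3   0   3   8  15

7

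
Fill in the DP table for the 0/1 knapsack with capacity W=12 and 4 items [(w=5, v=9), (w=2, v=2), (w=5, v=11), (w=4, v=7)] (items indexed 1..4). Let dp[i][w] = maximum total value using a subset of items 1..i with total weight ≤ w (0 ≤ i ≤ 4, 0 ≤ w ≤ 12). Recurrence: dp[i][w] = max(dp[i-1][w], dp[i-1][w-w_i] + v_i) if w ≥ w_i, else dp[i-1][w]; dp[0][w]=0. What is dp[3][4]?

2

i\w   0   1   2   3   4   5   6   7   8   9  10  11  12
  0   0   0   0   0   0   0   0   0   0   0   0   0   0
  1   0   0   0   0   0   9   9   9   9   9   9   9   9
  2   0   0   2   2   2   9   9  11  11  11  11  11  11
  3   0   0   2   2   2  11  11  13  13  13  20  20  22
  4   0   0   2   2   7  11  11  13  13  18  20  20  22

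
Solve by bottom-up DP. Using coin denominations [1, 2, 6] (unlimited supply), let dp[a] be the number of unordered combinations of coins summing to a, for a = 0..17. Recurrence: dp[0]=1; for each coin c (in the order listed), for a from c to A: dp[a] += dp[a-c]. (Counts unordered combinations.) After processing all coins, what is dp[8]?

after  coin     0     1     2     3     4     5     6     7     8     9    10    11    12    13    14    15    16    17
          1     1     1     1     1     1     1     1     1     1     1     1     1     1     1     1     1     1     1
          2     1     1     2     2     3     3     4     4     5     5     6     6     7     7     8     8     9     9
          6     1     1     2     2     3     3     5     5     7     7     9     9    12    12    15    15    18    18

7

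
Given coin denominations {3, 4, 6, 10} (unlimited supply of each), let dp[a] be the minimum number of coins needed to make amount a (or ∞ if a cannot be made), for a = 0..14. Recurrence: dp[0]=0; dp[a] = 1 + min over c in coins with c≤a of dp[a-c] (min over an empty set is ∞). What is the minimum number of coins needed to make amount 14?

2

 a  0  1  2  3  4  5  6  7  8  9 10 11 12 13 14
dp  0  -  -  1  1  -  1  2  2  2  1  3  2  2  2
(- denotes ∞ / unreachable)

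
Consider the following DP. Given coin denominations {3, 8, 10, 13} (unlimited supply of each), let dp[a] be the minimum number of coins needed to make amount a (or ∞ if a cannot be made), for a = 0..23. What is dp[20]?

 a  0  1  2  3  4  5  6  7  8  9 10 11 12 13 14 15 16 17 18 19 20 21 22 23
dp  0  -  -  1  -  -  2  -  1  3  1  2  4  1  3  5  2  4  2  3  2  2  4  2
(- denotes ∞ / unreachable)

2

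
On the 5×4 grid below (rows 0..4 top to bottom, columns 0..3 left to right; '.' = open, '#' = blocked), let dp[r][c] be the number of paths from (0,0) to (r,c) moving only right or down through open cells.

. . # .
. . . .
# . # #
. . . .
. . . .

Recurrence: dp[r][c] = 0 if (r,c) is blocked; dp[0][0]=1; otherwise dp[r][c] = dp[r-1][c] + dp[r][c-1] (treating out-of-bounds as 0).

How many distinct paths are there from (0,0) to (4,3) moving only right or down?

r\c   0   1   2   3
  0   1   1   0   0
  1   1   2   2   2
  2   0   2   0   0
  3   0   2   2   2
  4   0   2   4   6

6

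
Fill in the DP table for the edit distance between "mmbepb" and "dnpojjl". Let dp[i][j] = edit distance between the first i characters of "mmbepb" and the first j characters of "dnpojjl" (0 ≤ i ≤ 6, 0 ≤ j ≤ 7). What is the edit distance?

   ''  d  n  p  o  j  j  l
''  0  1  2  3  4  5  6  7
 m  1  1  2  3  4  5  6  7
 m  2  2  2  3  4  5  6  7
 b  3  3  3  3  4  5  6  7
 e  4  4  4  4  4  5  6  7
 p  5  5  5  4  5  5  6  7
 b  6  6  6  5  5  6  6  7

7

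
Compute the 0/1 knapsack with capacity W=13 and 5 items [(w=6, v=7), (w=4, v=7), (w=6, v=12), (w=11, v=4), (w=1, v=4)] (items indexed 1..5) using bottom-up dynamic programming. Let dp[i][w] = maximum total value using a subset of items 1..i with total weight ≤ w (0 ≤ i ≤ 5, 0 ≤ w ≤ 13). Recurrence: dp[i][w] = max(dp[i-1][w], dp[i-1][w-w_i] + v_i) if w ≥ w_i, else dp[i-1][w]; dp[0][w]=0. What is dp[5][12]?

23

i\w   0   1   2   3   4   5   6   7   8   9  10  11  12  13
  0   0   0   0   0   0   0   0   0   0   0   0   0   0   0
  1   0   0   0   0   0   0   7   7   7   7   7   7   7   7
  2   0   0   0   0   7   7   7   7   7   7  14  14  14  14
  3   0   0   0   0   7   7  12  12  12  12  19  19  19  19
  4   0   0   0   0   7   7  12  12  12  12  19  19  19  19
  5   0   4   4   4   7  11  12  16  16  16  19  23  23  23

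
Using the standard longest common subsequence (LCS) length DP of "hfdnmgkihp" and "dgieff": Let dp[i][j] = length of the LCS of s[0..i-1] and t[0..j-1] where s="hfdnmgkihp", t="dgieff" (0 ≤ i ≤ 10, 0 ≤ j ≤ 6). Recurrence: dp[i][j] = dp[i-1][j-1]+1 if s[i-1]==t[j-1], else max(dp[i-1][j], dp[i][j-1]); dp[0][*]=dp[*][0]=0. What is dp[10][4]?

3

   ''  d  g  i  e  f  f
''  0  0  0  0  0  0  0
 h  0  0  0  0  0  0  0
 f  0  0  0  0  0  1  1
 d  0  1  1  1  1  1  1
 n  0  1  1  1  1  1  1
 m  0  1  1  1  1  1  1
 g  0  1  2  2  2  2  2
 k  0  1  2  2  2  2  2
 i  0  1  2  3  3  3  3
 h  0  1  2  3  3  3  3
 p  0  1  2  3  3  3  3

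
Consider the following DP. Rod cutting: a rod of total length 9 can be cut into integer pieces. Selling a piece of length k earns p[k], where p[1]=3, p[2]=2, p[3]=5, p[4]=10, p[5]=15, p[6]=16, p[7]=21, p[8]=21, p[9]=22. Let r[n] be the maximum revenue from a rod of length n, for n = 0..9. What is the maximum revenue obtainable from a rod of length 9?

   n    0    1    2    3    4    5    6    7    8    9
r[n]    0    3    6    9   12   15   18   21   24   27

27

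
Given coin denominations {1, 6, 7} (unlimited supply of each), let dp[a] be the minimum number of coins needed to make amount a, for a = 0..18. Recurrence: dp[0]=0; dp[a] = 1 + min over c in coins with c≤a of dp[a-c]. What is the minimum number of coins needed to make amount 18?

 a  0  1  2  3  4  5  6  7  8  9 10 11 12 13 14 15 16 17 18
dp  0  1  2  3  4  5  1  1  2  3  4  5  2  2  2  3  4  5  3

3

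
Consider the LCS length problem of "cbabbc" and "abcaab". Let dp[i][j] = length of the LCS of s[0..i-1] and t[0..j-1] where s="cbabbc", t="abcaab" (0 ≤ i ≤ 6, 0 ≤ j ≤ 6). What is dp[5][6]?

3

   ''  a  b  c  a  a  b
''  0  0  0  0  0  0  0
 c  0  0  0  1  1  1  1
 b  0  0  1  1  1  1  2
 a  0  1  1  1  2  2  2
 b  0  1  2  2  2  2  3
 b  0  1  2  2  2  2  3
 c  0  1  2  3  3  3  3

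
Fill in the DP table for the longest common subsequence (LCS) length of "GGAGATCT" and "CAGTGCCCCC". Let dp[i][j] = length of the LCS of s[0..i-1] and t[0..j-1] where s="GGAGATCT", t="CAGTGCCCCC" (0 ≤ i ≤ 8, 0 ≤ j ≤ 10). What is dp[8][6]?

   ''  C  A  G  T  G  C  C  C  C  C
''  0  0  0  0  0  0  0  0  0  0  0
 G  0  0  0  1  1  1  1  1  1  1  1
 G  0  0  0  1  1  2  2  2  2  2  2
 A  0  0  1  1  1  2  2  2  2  2  2
 G  0  0  1  2  2  2  2  2  2  2  2
 A  0  0  1  2  2  2  2  2  2  2  2
 T  0  0  1  2  3  3  3  3  3  3  3
 C  0  1  1  2  3  3  4  4  4  4  4
 T  0  1  1  2  3  3  4  4  4  4  4

4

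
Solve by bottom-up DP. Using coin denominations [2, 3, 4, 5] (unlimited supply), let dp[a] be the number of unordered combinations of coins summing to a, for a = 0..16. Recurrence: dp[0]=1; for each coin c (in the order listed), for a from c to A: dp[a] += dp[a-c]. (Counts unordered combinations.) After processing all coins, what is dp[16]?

after  coin     0     1     2     3     4     5     6     7     8     9    10    11    12    13    14    15    16
          2     1     0     1     0     1     0     1     0     1     0     1     0     1     0     1     0     1
          3     1     0     1     1     1     1     2     1     2     2     2     2     3     2     3     3     3
          4     1     0     1     1     2     1     3     2     4     3     5     4     7     5     8     7    10
          5     1     0     1     1     2     2     3     3     5     5     7     7    10    10    13    14    17

17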